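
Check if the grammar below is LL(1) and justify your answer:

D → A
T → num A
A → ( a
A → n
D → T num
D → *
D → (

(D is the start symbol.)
No. Predict set conflict for D: { '(' }

A grammar is LL(1) if for each non-terminal N with multiple productions, the predict sets of those productions are pairwise disjoint, where PREDICT(N → α) = (FIRST(α) \ {ε}) ∪ (FOLLOW(N) if α ⇒* ε).

Relevant sets:
  FIRST(A) = { '(', 'n' }
  FIRST(T) = { 'num' }

For D:
  PREDICT(D → A) = { '(', 'n' }
  PREDICT(D → T num) = { 'num' }
  PREDICT(D → '*') = { '*' }
  PREDICT(D → '(') = { '(' }
For A:
  PREDICT(A → '(' a) = { '(' }
  PREDICT(A → n) = { 'n' }
T has a single production, so nothing to check there.

Conflict found: Predict set conflict for D: { '(' }
The grammar is NOT LL(1).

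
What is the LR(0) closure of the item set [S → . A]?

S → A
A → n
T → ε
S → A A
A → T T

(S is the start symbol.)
{ [A → . T T], [A → . n], [S → . A], [T → .] }

Start with: [S → . A]
  [S → . A] has the dot before A: add [A → . n], [A → . T T]
  [A → . T T] has the dot before T: add [T → .]
No further items can be added.

CLOSURE = { [A → . T T], [A → . n], [S → . A], [T → .] }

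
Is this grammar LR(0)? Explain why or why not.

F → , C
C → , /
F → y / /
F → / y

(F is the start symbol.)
Yes, the grammar is LR(0)

A grammar is LR(0) if no state in the canonical LR(0) collection has:
  - both a shift item (dot before a terminal) and a complete item (shift-reduce conflict), or
  - two or more complete items (reduce-reduce conflict; the accept item [F' → F .] counts as a complete item here).

Augment with F' → F and build the canonical LR(0) collection (I0 = CLOSURE({[F' → . F]}), then GOTO on every symbol after a dot until no new states appear). It has 11 states:
  I0: { [F → . , C], [F → . / y], [F → . y / /], [F' → . F] }  — shift
  I1: { [C → . , /], [F → , . C] }  — shift
  I2: { [F → / . y] }  — shift
  I3: { [F' → F .] }  — accept
  I4: { [F → y . / /] }  — shift
  I5: { [F → y / . /] }  — shift
  I6: { [F → y / / .] }  — reduce
  I7: { [F → / y .] }  — reduce
  I8: { [C → , . /] }  — shift
  I9: { [F → , C .] }  — reduce
  I10: { [C → , / .] }  — reduce

Every state is either a pure shift/goto state or contains exactly one complete item and nothing to shift — no conflicts. The grammar is LR(0).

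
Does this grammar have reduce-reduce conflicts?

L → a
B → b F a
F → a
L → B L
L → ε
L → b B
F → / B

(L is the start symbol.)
No reduce-reduce conflicts

A reduce-reduce conflict occurs when an LR(0) state has two complete items [A → α .] and [B → β .] — both call for a reduction, and with no lookahead the parser cannot choose between them.

Augment with L' → L and build the canonical LR(0) collection (I0 = CLOSURE({[L' → . L]}), then GOTO on every symbol after a dot until no new states appear). It has 13 states:
  I0: { [B → . b F a], [L → . B L], [L → . a], [L → . b B], [L → .], [L' → . L] }  — shift, reduce
  I1: { [B → . b F a], [L → . B L], [L → . a], [L → . b B], [L → .], [L → B . L] }  — shift, reduce
  I2: { [L' → L .] }  — accept
  I3: { [L → a .] }  — reduce
  I4: { [B → . b F a], [B → b . F a], [F → . / B], [F → . a], [L → b . B] }  — shift
  I5: { [B → . b F a], [F → / . B] }  — shift
  I6: { [L → b B .] }  — reduce
  I7: { [B → b F . a] }  — shift
  I8: { [F → a .] }  — reduce
  I9: { [B → b . F a], [F → . / B], [F → . a] }  — shift
  I10: { [B → b F a .] }  — reduce
  I11: { [F → / B .] }  — reduce
  I12: { [L → B L .] }  — reduce

No state contains more than one complete item.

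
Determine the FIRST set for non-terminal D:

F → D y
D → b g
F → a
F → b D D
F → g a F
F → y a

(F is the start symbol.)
To compute FIRST(D), examine every production with D on the left-hand side, reading each right-hand side left to right until a non-nullable symbol is reached.

From D → b g:
  - b is a terminal: add 'b' and stop

Collecting: FIRST(D) = { 'b' }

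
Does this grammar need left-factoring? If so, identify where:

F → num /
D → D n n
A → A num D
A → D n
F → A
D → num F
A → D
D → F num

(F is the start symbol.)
Left-factoring is needed when two productions for the same non-terminal
share a common prefix on the right-hand side.

Productions for F:
  F → num /
  F → A
Productions for D:
  D → D n n
  D → num F
  D → F num
Productions for A:
  A → A num D
  A → D n
  A → D

Found common prefix 'D' in productions for A

Answer: Yes, A has productions with common prefix 'D'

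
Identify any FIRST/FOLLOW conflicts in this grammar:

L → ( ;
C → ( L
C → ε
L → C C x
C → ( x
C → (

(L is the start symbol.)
Yes. C → '(' L with FOLLOW(C) on { '(' }; C → '(' x with FOLLOW(C) on { '(' }; C → '(' with FOLLOW(C) on { '(' }

A FIRST/FOLLOW conflict occurs when a non-terminal N has a nullable alternative N → β (β ⇒* ε) and another alternative N → α with FIRST(α) ∩ FOLLOW(N) ≠ ∅: on such a lookahead the parser cannot decide between expanding α and letting N vanish via β.

Nullable non-terminals: C.

C: nullable alternative(s) C → ε; FOLLOW(C) = { '(', 'x' }
  C → ( L: FIRST \ {ε} = { '(' } — overlaps FOLLOW(C) on { '(' }: CONFLICT
  C → ε: FIRST \ {ε} = { } — this is the only nullable alternative, skip
  C → ( x: FIRST \ {ε} = { '(' } — overlaps FOLLOW(C) on { '(' }: CONFLICT
  C → (: FIRST \ {ε} = { '(' } — overlaps FOLLOW(C) on { '(' }: CONFLICT

L has no nullable alternative, so no FIRST/FOLLOW check is needed there.

So the grammar has 3 FIRST/FOLLOW conflicts (marked CONFLICT above).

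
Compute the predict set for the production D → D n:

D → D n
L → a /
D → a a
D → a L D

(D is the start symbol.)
{ 'a' }

PREDICT(D → D n) = (FIRST(RHS) \ {ε}) ∪ (FOLLOW(D) if ε ∈ FIRST(RHS), i.e. RHS ⇒* ε)
FIRST(D) = { 'a' }
FIRST(D n) = { 'a' }
ε ∉ FIRST(D n), so FOLLOW(D) is not added.
PREDICT(D → D n) = { 'a' }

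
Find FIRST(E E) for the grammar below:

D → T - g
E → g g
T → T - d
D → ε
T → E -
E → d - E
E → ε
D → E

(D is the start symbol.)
{ 'd', 'g', ε }

FIRST sets of the non-terminals involved (from the grammar, by fixed-point iteration):
  FIRST(E) = { 'd', 'g', ε }

To compute FIRST(E E), process the symbols left to right:
Symbol E is a non-terminal. Add FIRST(E) \ {ε} = { 'd', 'g' }
E is nullable (ε ∈ FIRST(E)), continue to the next symbol.
Symbol E is a non-terminal. Add FIRST(E) \ {ε} = { 'd', 'g' }
E is nullable (ε ∈ FIRST(E)), continue to the next symbol.
All symbols are nullable, so ε is in the result.
FIRST(E E) = { 'd', 'g', ε }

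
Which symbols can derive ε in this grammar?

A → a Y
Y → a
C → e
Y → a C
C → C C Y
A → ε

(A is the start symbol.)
{ 'A' }

A non-terminal is nullable if it can derive ε (the empty string): either it has an ε-production, or it has a production whose right-hand side consists entirely of nullable non-terminals.

ε-productions: A → ε
So A is immediately nullable.
No further non-terminal can be added: every production for the remaining non-terminals contains a terminal or a non-nullable non-terminal.
Nullable = { 'A' }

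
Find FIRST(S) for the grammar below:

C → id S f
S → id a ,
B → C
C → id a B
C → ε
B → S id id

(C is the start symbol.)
To compute FIRST(S), examine every production with S on the left-hand side, reading each right-hand side left to right until a non-nullable symbol is reached.

From S → id a ,:
  - id is a terminal: add 'id' and stop

Collecting: FIRST(S) = { 'id' }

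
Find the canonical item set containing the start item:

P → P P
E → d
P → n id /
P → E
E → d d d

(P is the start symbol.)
First, augment the grammar with P' → P
I₀ = CLOSURE({ [P' → . P] }):
  [P' → . P] has the dot before P: add [P → . P P], [P → . n id /], [P → . E]
  [P → . E] has the dot before E: add [E → . d], [E → . d d d]
No further items can be added.

I₀ = { [E → . d d d], [E → . d], [P → . E], [P → . P P], [P → . n id /], [P' → . P] }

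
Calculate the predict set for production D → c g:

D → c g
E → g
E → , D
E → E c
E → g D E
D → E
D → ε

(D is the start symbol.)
PREDICT(D → c g) = (FIRST(RHS) \ {ε}) ∪ (FOLLOW(D) if ε ∈ FIRST(RHS), i.e. RHS ⇒* ε)
FIRST(c g) = { 'c' }
ε ∉ FIRST(c g), so FOLLOW(D) is not added.
PREDICT(D → c g) = { 'c' }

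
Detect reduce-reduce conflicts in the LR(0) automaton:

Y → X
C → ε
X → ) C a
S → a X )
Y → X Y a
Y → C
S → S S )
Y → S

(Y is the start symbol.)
Yes — I4: [C → .] vs [Y → X .]

Augment with Y' → Y and build the canonical LR(0) collection (I0 = CLOSURE({[Y' → . Y]}), then GOTO on every symbol after a dot until no new states appear). It has 15 states:
  I0: { [C → .], [S → . S S )], [S → . a X )], [X → . ) C a], [Y → . C], [Y → . S], [Y → . X Y a], [Y → . X], [Y' → . Y] }  — shift, reduce
  I1: { [C → .], [X → ) . C a] }  — reduce
  I2: { [Y → C .] }  — reduce
  I3: { [S → . S S )], [S → . a X )], [S → S . S )], [Y → S .] }  — shift, reduce
  I4: { [C → .], [S → . S S )], [S → . a X )], [X → . ) C a], [Y → . C], [Y → . S], [Y → . X Y a], [Y → . X], [Y → X . Y a], [Y → X .] }  — shift, 2 reduces
  I5: { [Y' → Y .] }  — accept
  I6: { [S → a . X )], [X → . ) C a] }  — shift
  I7: { [S → a X . )] }  — shift
  I8: { [S → a X ) .] }  — reduce
  I9: { [Y → X Y . a] }  — shift
  I10: { [Y → X Y a .] }  — reduce
  I11: { [S → . S S )], [S → . a X )], [S → S . S )], [S → S S . )] }  — shift
  I12: { [S → S S ) .] }  — reduce
  I13: { [X → ) C . a] }  — shift
  I14: { [X → ) C a .] }  — reduce

I4 contains complete items [C → .], [Y → X .] — reduce-reduce conflict.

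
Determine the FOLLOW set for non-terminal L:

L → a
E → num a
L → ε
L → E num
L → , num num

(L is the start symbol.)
To compute FOLLOW(L), find every occurrence of L on a right-hand side N → α L β: add FIRST(β) \ {ε}, and if β is empty or nullable also add FOLLOW(N). Iterate to a fixed point.

L is the start symbol, so $ ∈ FOLLOW(L).
L does not occur on any right-hand side.

Taking the union: FOLLOW(L) = { $ }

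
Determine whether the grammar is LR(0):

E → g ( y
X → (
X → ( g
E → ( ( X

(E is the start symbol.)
No. Shift-reduce conflict between [X → ( .] and [X → ( . g]

A grammar is LR(0) if no state in the canonical LR(0) collection has:
  - both a shift item (dot before a terminal) and a complete item (shift-reduce conflict), or
  - two or more complete items (reduce-reduce conflict; the accept item [E' → E .] counts as a complete item here).

Augment with E' → E and build the canonical LR(0) collection (I0 = CLOSURE({[E' → . E]}), then GOTO on every symbol after a dot until no new states appear). It has 10 states:
  I0: { [E → . ( ( X], [E → . g ( y], [E' → . E] }  — shift
  I1: { [E → ( . ( X] }  — shift
  I2: { [E' → E .] }  — accept
  I3: { [E → g . ( y] }  — shift
  I4: { [E → g ( . y] }  — shift
  I5: { [E → g ( y .] }  — reduce
  I6: { [E → ( ( . X], [X → . ( g], [X → . (] }  — shift
  I7: { [X → ( . g], [X → ( .] }  — shift, reduce
  I8: { [E → ( ( X .] }  — reduce
  I9: { [X → ( g .] }  — reduce

Conflict in state I7:
  Shift-reduce conflict between [X → ( .] and [X → ( . g]
So the grammar is NOT LR(0).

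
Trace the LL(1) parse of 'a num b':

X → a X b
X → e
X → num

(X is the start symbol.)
Stack is shown with the top on the left.

Stack    Input      Action
--------------------------
X $      a num b $  output X → a X b
a X b $  a num b $  match 'a'
X b $    num b $    output X → num
num b $  num b $    match 'num'
b $      b $        match 'b'
$        $          accept

The string is accepted.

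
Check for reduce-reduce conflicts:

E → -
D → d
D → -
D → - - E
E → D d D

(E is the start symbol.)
Yes — I1: [D → - .] vs [E → - .]

Augment with E' → E and build the canonical LR(0) collection (I0 = CLOSURE({[E' → . E]}), then GOTO on every symbol after a dot until no new states appear). It has 10 states:
  I0: { [D → . - - E], [D → . -], [D → . d], [E → . -], [E → . D d D], [E' → . E] }  — shift
  I1: { [D → - . - E], [D → - .], [E → - .] }  — shift, 2 reduces
  I2: { [E → D . d D] }  — shift
  I3: { [E' → E .] }  — accept
  I4: { [D → d .] }  — reduce
  I5: { [D → . - - E], [D → . -], [D → . d], [E → D d . D] }  — shift
  I6: { [D → - . - E], [D → - .] }  — shift, reduce
  I7: { [E → D d D .] }  — reduce
  I8: { [D → - - . E], [D → . - - E], [D → . -], [D → . d], [E → . -], [E → . D d D] }  — shift
  I9: { [D → - - E .] }  — reduce

I1 contains complete items [D → - .], [E → - .] — reduce-reduce conflict.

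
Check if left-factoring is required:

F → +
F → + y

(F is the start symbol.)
Yes, F has productions with common prefix '+'

Left-factoring is needed when two productions for the same non-terminal
share a common prefix on the right-hand side.

Productions for F:
  F → +
  F → + y

Found common prefix '+' in productions for F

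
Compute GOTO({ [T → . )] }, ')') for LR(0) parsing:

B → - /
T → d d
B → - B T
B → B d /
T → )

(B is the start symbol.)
{ [T → ) .] }

GOTO(I, ')') = CLOSURE({ [A → αX.β] : [A → α.Xβ] ∈ I, X = ')' })

Items with dot before ')', with the dot advanced:
  [T → . )] → [T → ) .]
Closure adds nothing (no advanced item has the dot before a non-terminal).

GOTO = { [T → ) .] }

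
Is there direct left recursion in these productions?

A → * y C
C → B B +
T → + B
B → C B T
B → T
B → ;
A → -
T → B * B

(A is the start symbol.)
No direct left recursion

A → * y C: starts with '*'
C → B B +: starts with B
T → + B: starts with '+'
B → C B T: starts with C
B → T: starts with T
B → ;: starts with ';'
A → -: starts with '-'
T → B * B: starts with B

No direct left recursion found.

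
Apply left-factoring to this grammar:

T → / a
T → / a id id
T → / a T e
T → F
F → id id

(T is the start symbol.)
T → / a T'
T' → ε
T' → id id
T' → T e
T → F
F → id id

Left-factoring transforms A → αβ₁ | αβ₂ into A → αA' and A' → β₁ | β₂
(α is the longest common prefix among the alternatives). Repeat until
no nonterminal has two alternatives with a common prefix.

Round 1: T has alternatives sharing prefix '/ a'. Introduce T': T → / a T'
  Add: T' → ε
  Add: T' → id id
  Add: T' → T e

No remaining common prefixes — done.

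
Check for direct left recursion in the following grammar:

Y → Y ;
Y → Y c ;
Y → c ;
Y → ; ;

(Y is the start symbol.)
Yes, Y is left-recursive

Direct left recursion occurs when N → N α for some non-terminal N (the right-hand side begins with the left-hand side itself).

Y → Y ;: LEFT RECURSIVE (starts with Y)
Y → Y c ;: LEFT RECURSIVE (starts with Y)
Y → c ;: starts with c
Y → ; ;: starts with ';'

The grammar has direct left recursion on: Y.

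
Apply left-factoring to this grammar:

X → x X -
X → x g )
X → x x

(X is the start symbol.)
Left-factoring transforms A → αβ₁ | αβ₂ into A → αA' and A' → β₁ | β₂
(α is the longest common prefix among the alternatives). Repeat until
no nonterminal has two alternatives with a common prefix.

Round 1: X has alternatives sharing prefix 'x'. Introduce X': X → x X'
  Add: X' → X -
  Add: X' → g )
  Add: X' → x

No remaining common prefixes — done.

Resulting grammar:
X → x X'
X' → X -
X' → g )
X' → x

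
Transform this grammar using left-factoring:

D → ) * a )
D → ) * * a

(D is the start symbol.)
D → ) * D'
D' → a )
D' → * a

Left-factoring transforms A → αβ₁ | αβ₂ into A → αA' and A' → β₁ | β₂
(α is the longest common prefix among the alternatives). Repeat until
no nonterminal has two alternatives with a common prefix.

Round 1: D has alternatives sharing prefix ') *'. Introduce D': D → ) * D'
  Add: D' → a )
  Add: D' → * a

No remaining common prefixes — done.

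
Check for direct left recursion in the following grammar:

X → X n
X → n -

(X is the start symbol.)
Yes, X is left-recursive

Direct left recursion occurs when N → N α for some non-terminal N (the right-hand side begins with the left-hand side itself).

X → X n: LEFT RECURSIVE (starts with X)
X → n -: starts with n

The grammar has direct left recursion on: X.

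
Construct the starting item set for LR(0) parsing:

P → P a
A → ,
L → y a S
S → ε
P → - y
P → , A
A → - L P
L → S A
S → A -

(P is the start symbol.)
First, augment the grammar with P' → P
I₀ = CLOSURE({ [P' → . P] }):
  [P' → . P] has the dot before P: add [P → . P a], [P → . - y], [P → . , A]
No further items can be added.

I₀ = { [P → . , A], [P → . - y], [P → . P a], [P' → . P] }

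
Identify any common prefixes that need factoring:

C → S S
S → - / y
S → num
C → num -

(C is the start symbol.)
No, left-factoring is not needed

Left-factoring is needed when two productions for the same non-terminal
share a common prefix on the right-hand side.

Productions for C:
  C → S S
  C → num -
Productions for S:
  S → - / y
  S → num

No common prefixes found.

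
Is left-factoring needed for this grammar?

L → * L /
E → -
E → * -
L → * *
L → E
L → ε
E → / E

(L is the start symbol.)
Yes, L has productions with common prefix '*'

Left-factoring is needed when two productions for the same non-terminal
share a common prefix on the right-hand side.

Productions for L:
  L → * L /
  L → * *
  L → E
  L → ε
Productions for E:
  E → -
  E → * -
  E → / E

Found common prefix '*' in productions for L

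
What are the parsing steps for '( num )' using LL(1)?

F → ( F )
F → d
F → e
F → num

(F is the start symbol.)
LL(1) parsing maintains a stack (initially the start symbol over $) and the input. At each step: if the stack top is a terminal, match it against the current input token; if it is a non-terminal N, replace it with the RHS of M[N, lookahead] (the unique production whose predict set contains the lookahead).

Stack is shown with the top on the left.

Stack    Input      Action
--------------------------
F $      ( num ) $  output F → ( F )
( F ) $  ( num ) $  match '('
F ) $    num ) $    output F → num
num ) $  num ) $    match 'num'
) $      ) $        match ')'
$        $          accept

The string is accepted.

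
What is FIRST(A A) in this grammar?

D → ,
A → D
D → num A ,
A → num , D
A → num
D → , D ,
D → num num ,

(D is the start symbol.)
FIRST sets of the non-terminals involved (from the grammar, by fixed-point iteration):
  FIRST(A) = { ',', 'num' }

To compute FIRST(A A), process the symbols left to right:
Symbol A is a non-terminal. Add FIRST(A) \ {ε} = { ',', 'num' }
A is not nullable (ε ∉ FIRST(A)), so stop here.
FIRST(A A) = { ',', 'num' }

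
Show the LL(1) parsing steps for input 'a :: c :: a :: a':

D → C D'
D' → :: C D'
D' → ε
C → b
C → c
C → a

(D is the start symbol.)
LL(1) parsing maintains a stack (initially the start symbol over $) and the input. At each step: if the stack top is a terminal, match it against the current input token; if it is a non-terminal N, replace it with the RHS of M[N, lookahead] (the unique production whose predict set contains the lookahead).

Stack is shown with the top on the left.

Stack      Input               Action
-------------------------------------
D $        a :: c :: a :: a $  output D → C D'
C D' $     a :: c :: a :: a $  output C → a
a D' $     a :: c :: a :: a $  match 'a'
D' $       :: c :: a :: a $    output D' → :: C D'
:: C D' $  :: c :: a :: a $    match '::'
C D' $     c :: a :: a $       output C → c
c D' $     c :: a :: a $       match 'c'
D' $       :: a :: a $         output D' → :: C D'
:: C D' $  :: a :: a $         match '::'
C D' $     a :: a $            output C → a
a D' $     a :: a $            match 'a'
D' $       :: a $              output D' → :: C D'
:: C D' $  :: a $              match '::'
C D' $     a $                 output C → a
a D' $     a $                 match 'a'
D' $       $                   output D' → ε
$          $                   accept

The string is accepted.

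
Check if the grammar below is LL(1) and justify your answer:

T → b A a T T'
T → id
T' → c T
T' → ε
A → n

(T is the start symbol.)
No. Predict set conflict for T': { 'c' }

A grammar is LL(1) if for each non-terminal N with multiple productions, the predict sets of those productions are pairwise disjoint, where PREDICT(N → α) = (FIRST(α) \ {ε}) ∪ (FOLLOW(N) if α ⇒* ε).

Relevant sets:
  FOLLOW(T') = { $, 'c' }

For T:
  PREDICT(T → b A a T T') = { 'b' }
  PREDICT(T → id) = { 'id' }
For T':
  PREDICT(T' → c T) = { 'c' }
  PREDICT(T' → ε) = { $, 'c' }
A has a single production, so nothing to check there.

Conflict found: Predict set conflict for T': { 'c' }
The grammar is NOT LL(1).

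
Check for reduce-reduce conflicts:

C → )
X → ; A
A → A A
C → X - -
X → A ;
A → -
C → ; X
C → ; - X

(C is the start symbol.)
No reduce-reduce conflicts

Augment with C' → C and build the canonical LR(0) collection (I0 = CLOSURE({[C' → . C]}), then GOTO on every symbol after a dot until no new states appear). It has 17 states:
  I0: { [A → . -], [A → . A A], [C → . )], [C → . ; - X], [C → . ; X], [C → . X - -], [C' → . C], [X → . ; A], [X → . A ;] }  — shift
  I1: { [C → ) .] }  — reduce
  I2: { [A → - .] }  — reduce
  I3: { [A → . -], [A → . A A], [C → ; . - X], [C → ; . X], [X → . ; A], [X → . A ;], [X → ; . A] }  — shift
  I4: { [A → . -], [A → . A A], [A → A . A], [X → A . ;] }  — shift
  I5: { [C' → C .] }  — accept
  I6: { [C → X . - -] }  — shift
  I7: { [C → X - . -] }  — shift
  I8: { [C → X - - .] }  — reduce
  I9: { [X → A ; .] }  — reduce
  I10: { [A → . -], [A → . A A], [A → A . A], [A → A A .] }  — shift, reduce
  I11: { [A → - .], [A → . -], [A → . A A], [C → ; - . X], [X → . ; A], [X → . A ;] }  — shift, reduce
  I12: { [A → . -], [A → . A A], [X → ; . A] }  — shift
  I13: { [A → . -], [A → . A A], [A → A . A], [X → ; A .], [X → A . ;] }  — shift, reduce
  I14: { [C → ; X .] }  — reduce
  I15: { [A → . -], [A → . A A], [A → A . A], [X → ; A .] }  — shift, reduce
  I16: { [C → ; - X .] }  — reduce

No state contains more than one complete item.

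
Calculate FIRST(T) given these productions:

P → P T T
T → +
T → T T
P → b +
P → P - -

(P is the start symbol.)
{ '+' }

To compute FIRST(T), examine every production with T on the left-hand side, reading each right-hand side left to right until a non-nullable symbol is reached.

From T → +:
  - '+' is a terminal: add '+' and stop
From T → T T:
  - T is the symbol being defined: contributes nothing new
    T is not nullable, so stop

Collecting: FIRST(T) = { '+' }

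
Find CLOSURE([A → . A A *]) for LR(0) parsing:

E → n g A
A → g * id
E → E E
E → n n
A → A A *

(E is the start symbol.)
{ [A → . A A *], [A → . g * id] }

Start with: [A → . A A *]
  [A → . A A *] has the dot before A: add [A → . g * id]
No further items can be added.

CLOSURE = { [A → . A A *], [A → . g * id] }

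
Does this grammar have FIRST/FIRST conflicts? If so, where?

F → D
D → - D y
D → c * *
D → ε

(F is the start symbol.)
No FIRST/FIRST conflicts.

A FIRST/FIRST conflict occurs when two productions N → α and N → β for the same non-terminal have FIRST(α) ∩ FIRST(β) ≠ ∅ (with ε ∈ FIRST of a nullable right-hand side, so two nullable alternatives also conflict).

Productions for D:
  D → - D y: FIRST = { '-' }
  D → c * *: FIRST = { 'c' }
  D → ε: FIRST = { ε }
F has only one production, so no FIRST/FIRST conflict is possible there.

All alternatives of each non-terminal have pairwise disjoint FIRST sets.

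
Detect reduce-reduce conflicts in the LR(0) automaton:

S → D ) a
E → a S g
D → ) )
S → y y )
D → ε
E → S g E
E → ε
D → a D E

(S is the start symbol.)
A reduce-reduce conflict occurs when an LR(0) state has two complete items [A → α .] and [B → β .] — both call for a reduction, and with no lookahead the parser cannot choose between them.

Augment with S' → S and build the canonical LR(0) collection (I0 = CLOSURE({[S' → . S]}), then GOTO on every symbol after a dot until no new states appear). It has 21 states:
  I0: { [D → . ) )], [D → . a D E], [D → .], [S → . D ) a], [S → . y y )], [S' → . S] }  — shift, reduce
  I1: { [D → ) . )] }  — shift
  I2: { [S → D . ) a] }  — shift
  I3: { [S' → S .] }  — accept
  I4: { [D → . ) )], [D → . a D E], [D → .], [D → a . D E] }  — shift, reduce
  I5: { [S → y . y )] }  — shift
  I6: { [S → y y . )] }  — shift
  I7: { [S → y y ) .] }  — reduce
  I8: { [D → . ) )], [D → . a D E], [D → .], [D → a D . E], [E → . S g E], [E → . a S g], [E → .], [S → . D ) a], [S → . y y )] }  — shift, 2 reduces
  I9: { [D → a D E .] }  — reduce
  I10: { [E → S . g E] }  — shift
  I11: { [D → . ) )], [D → . a D E], [D → .], [D → a . D E], [E → a . S g], [S → . D ) a], [S → . y y )] }  — shift, reduce
  I12: { [D → . ) )], [D → . a D E], [D → .], [D → a D . E], [E → . S g E], [E → . a S g], [E → .], [S → . D ) a], [S → . y y )], [S → D . ) a] }  — shift, 2 reduces
  I13: { [E → a S . g] }  — shift
  I14: { [E → a S g .] }  — reduce
  I15: { [D → ) . )], [S → D ) . a] }  — shift
  I16: { [D → ) ) .] }  — reduce
  I17: { [S → D ) a .] }  — reduce
  I18: { [D → . ) )], [D → . a D E], [D → .], [E → . S g E], [E → . a S g], [E → .], [E → S g . E], [S → . D ) a], [S → . y y )] }  — shift, 2 reduces
  I19: { [E → S g E .] }  — reduce
  I20: { [S → D ) . a] }  — shift

I8 contains complete items [D → .], [E → .] — reduce-reduce conflict.
I12 contains complete items [D → .], [E → .] — reduce-reduce conflict.
I18 contains complete items [D → .], [E → .] — reduce-reduce conflict.

Answer: Yes — I8: [D → .] vs [E → .]; I12: [D → .] vs [E → .]; I18: [D → .] vs [E → .]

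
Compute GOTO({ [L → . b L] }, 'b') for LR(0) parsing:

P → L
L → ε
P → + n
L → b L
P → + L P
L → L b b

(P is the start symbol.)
GOTO(I, 'b') = CLOSURE({ [A → αX.β] : [A → α.Xβ] ∈ I, X = 'b' })

Items with dot before 'b', with the dot advanced:
  [L → . b L] → [L → b . L]
Closure of the advanced items:
  [L → b . L] has the dot before L: add [L → .], [L → . b L], [L → . L b b]

GOTO = { [L → . L b b], [L → . b L], [L → .], [L → b . L] }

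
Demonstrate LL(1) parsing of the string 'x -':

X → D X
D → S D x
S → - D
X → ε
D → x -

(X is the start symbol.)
LL(1) parsing maintains a stack (initially the start symbol over $) and the input. At each step: if the stack top is a terminal, match it against the current input token; if it is a non-terminal N, replace it with the RHS of M[N, lookahead] (the unique production whose predict set contains the lookahead).

Stack is shown with the top on the left.

Stack    Input  Action
----------------------
X $      x - $  output X → D X
D X $    x - $  output D → x -
x - X $  x - $  match 'x'
- X $    - $    match '-'
X $      $      output X → ε
$        $      accept

The string is accepted.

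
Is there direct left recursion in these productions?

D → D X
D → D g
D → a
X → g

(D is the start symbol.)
Yes, D is left-recursive

Direct left recursion occurs when N → N α for some non-terminal N (the right-hand side begins with the left-hand side itself).

D → D X: LEFT RECURSIVE (starts with D)
D → D g: LEFT RECURSIVE (starts with D)
D → a: starts with a
X → g: starts with g

The grammar has direct left recursion on: D.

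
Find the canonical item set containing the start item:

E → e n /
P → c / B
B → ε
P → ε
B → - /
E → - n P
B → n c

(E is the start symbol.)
{ [E → . - n P], [E → . e n /], [E' → . E] }

First, augment the grammar with E' → E
I₀ = CLOSURE({ [E' → . E] }):
  [E' → . E] has the dot before E: add [E → . e n /], [E → . - n P]
No further items can be added.

I₀ = { [E → . - n P], [E → . e n /], [E' → . E] }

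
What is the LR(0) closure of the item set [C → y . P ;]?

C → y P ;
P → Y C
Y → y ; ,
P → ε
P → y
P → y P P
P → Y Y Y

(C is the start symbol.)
Start with: [C → y . P ;]
  [C → y . P ;] has the dot before P: add [P → . Y C], [P → .], [P → . y], [P → . y P P], [P → . Y Y Y]
  [P → . Y C] has the dot before Y: add [Y → . y ; ,]
No further items can be added.

CLOSURE = { [C → y . P ;], [P → . Y C], [P → . Y Y Y], [P → . y P P], [P → . y], [P → .], [Y → . y ; ,] }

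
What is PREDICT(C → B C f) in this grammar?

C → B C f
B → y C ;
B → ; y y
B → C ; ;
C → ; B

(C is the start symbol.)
PREDICT(C → B C f) = (FIRST(RHS) \ {ε}) ∪ (FOLLOW(C) if ε ∈ FIRST(RHS), i.e. RHS ⇒* ε)
FIRST(B) = { ';', 'y' }
FIRST(B C f) = { ';', 'y' }
ε ∉ FIRST(B C f), so FOLLOW(C) is not added.
PREDICT(C → B C f) = { ';', 'y' }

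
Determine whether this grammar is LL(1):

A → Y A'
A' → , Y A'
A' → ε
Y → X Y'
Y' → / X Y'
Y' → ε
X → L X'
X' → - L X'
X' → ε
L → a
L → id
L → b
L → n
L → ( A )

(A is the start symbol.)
Yes, the grammar is LL(1).

A grammar is LL(1) if for each non-terminal N with multiple productions, the predict sets of those productions are pairwise disjoint, where PREDICT(N → α) = (FIRST(α) \ {ε}) ∪ (FOLLOW(N) if α ⇒* ε).

Relevant sets:
  FOLLOW(A') = { $, ')' }
  FOLLOW(Y') = { $, ')', ',' }
  FOLLOW(X') = { $, ')', ',', '/' }

For A':
  PREDICT(A' → ',' Y A') = { ',' }
  PREDICT(A' → ε) = { $, ')' }
For Y':
  PREDICT(Y' → '/' X Y') = { '/' }
  PREDICT(Y' → ε) = { $, ')', ',' }
For X':
  PREDICT(X' → '-' L X') = { '-' }
  PREDICT(X' → ε) = { $, ')', ',', '/' }
For L:
  PREDICT(L → a) = { 'a' }
  PREDICT(L → id) = { 'id' }
  PREDICT(L → b) = { 'b' }
  PREDICT(L → n) = { 'n' }
  PREDICT(L → '(' A ')') = { '(' }
A, Y, X have a single production, so nothing to check there.

All predict sets are disjoint. The grammar IS LL(1).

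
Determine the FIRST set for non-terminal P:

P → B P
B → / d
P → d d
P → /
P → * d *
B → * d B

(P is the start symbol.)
To compute FIRST(P), examine every production with P on the left-hand side, reading each right-hand side left to right until a non-nullable symbol is reached.

FIRST sets of the other non-terminals involved (by the same procedure, iterated to a fixed point):
  FIRST(B) = { '*', '/' }

From P → B P:
  - B is a non-terminal: add FIRST(B) \ {ε} = { '*', '/' }
    B is not nullable, so stop
From P → d d:
  - d is a terminal: add 'd' and stop
From P → /:
  - '/' is a terminal: add '/' and stop
From P → * d *:
  - '*' is a terminal: add '*' and stop

Collecting: FIRST(P) = { '*', '/', 'd' }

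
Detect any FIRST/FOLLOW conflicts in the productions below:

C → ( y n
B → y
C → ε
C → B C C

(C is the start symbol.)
A FIRST/FOLLOW conflict occurs when a non-terminal N has a nullable alternative N → β (β ⇒* ε) and another alternative N → α with FIRST(α) ∩ FOLLOW(N) ≠ ∅: on such a lookahead the parser cannot decide between expanding α and letting N vanish via β.

Nullable non-terminals: C.
FIRST sets used below: FIRST(B) = { 'y' }

C: nullable alternative(s) C → ε; FOLLOW(C) = { $, '(', 'y' }
  C → ( y n: FIRST \ {ε} = { '(' } — overlaps FOLLOW(C) on { '(' }: CONFLICT
  C → ε: FIRST \ {ε} = { } — this is the only nullable alternative, skip
  C → B C C: FIRST \ {ε} = { 'y' } — overlaps FOLLOW(C) on { 'y' }: CONFLICT

B has no nullable alternative, so no FIRST/FOLLOW check is needed there.

So the grammar has 2 FIRST/FOLLOW conflicts (marked CONFLICT above).

Answer: Yes. C → '(' y n with FOLLOW(C) on { '(' }; C → B C C with FOLLOW(C) on { 'y' }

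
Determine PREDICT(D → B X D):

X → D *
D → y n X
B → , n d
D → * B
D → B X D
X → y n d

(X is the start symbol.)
PREDICT(D → B X D) = (FIRST(RHS) \ {ε}) ∪ (FOLLOW(D) if ε ∈ FIRST(RHS), i.e. RHS ⇒* ε)
FIRST(B) = { ',' }
FIRST(B X D) = { ',' }
ε ∉ FIRST(B X D), so FOLLOW(D) is not added.
PREDICT(D → B X D) = { ',' }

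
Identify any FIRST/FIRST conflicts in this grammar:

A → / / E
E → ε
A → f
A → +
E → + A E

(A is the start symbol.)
No FIRST/FIRST conflicts.

A FIRST/FIRST conflict occurs when two productions N → α and N → β for the same non-terminal have FIRST(α) ∩ FIRST(β) ≠ ∅ (with ε ∈ FIRST of a nullable right-hand side, so two nullable alternatives also conflict).

Productions for A:
  A → / / E: FIRST = { '/' }
  A → f: FIRST = { 'f' }
  A → +: FIRST = { '+' }
Productions for E:
  E → ε: FIRST = { ε }
  E → + A E: FIRST = { '+' }

All alternatives of each non-terminal have pairwise disjoint FIRST sets.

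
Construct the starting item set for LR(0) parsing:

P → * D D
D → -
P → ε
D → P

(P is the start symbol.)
{ [P → . * D D], [P → .], [P' → . P] }

First, augment the grammar with P' → P
I₀ = CLOSURE({ [P' → . P] }):
  [P' → . P] has the dot before P: add [P → . * D D], [P → .]
No further items can be added.

I₀ = { [P → . * D D], [P → .], [P' → . P] }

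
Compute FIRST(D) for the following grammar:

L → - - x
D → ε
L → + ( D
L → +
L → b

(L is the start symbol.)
{ ε }

To compute FIRST(D), examine every production with D on the left-hand side, reading each right-hand side left to right until a non-nullable symbol is reached.

From D → ε:
  - ε-production, so ε ∈ FIRST(D)

Collecting: FIRST(D) = { ε }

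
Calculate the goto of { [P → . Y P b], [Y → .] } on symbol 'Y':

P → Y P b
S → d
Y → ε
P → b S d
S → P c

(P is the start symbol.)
{ [P → . Y P b], [P → . b S d], [P → Y . P b], [Y → .] }

GOTO(I, 'Y') = CLOSURE({ [A → αX.β] : [A → α.Xβ] ∈ I, X = 'Y' })

Items with dot before 'Y', with the dot advanced:
  [P → . Y P b] → [P → Y . P b]
Closure of the advanced items:
  [P → Y . P b] has the dot before P: add [P → . Y P b], [P → . b S d]
  [P → . Y P b] has the dot before Y: add [Y → .]

GOTO = { [P → . Y P b], [P → . b S d], [P → Y . P b], [Y → .] }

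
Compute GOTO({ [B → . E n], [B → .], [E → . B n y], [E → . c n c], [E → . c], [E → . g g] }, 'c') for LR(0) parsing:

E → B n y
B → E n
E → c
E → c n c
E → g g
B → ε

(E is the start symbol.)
{ [E → c . n c], [E → c .] }

GOTO(I, 'c') = CLOSURE({ [A → αX.β] : [A → α.Xβ] ∈ I, X = 'c' })

Items with dot before 'c', with the dot advanced:
  [E → . c] → [E → c .]
  [E → . c n c] → [E → c . n c]
Closure adds nothing (no advanced item has the dot before a non-terminal).

GOTO = { [E → c . n c], [E → c .] }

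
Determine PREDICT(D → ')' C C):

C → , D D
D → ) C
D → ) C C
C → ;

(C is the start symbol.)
PREDICT(D → ')' C C) = (FIRST(RHS) \ {ε}) ∪ (FOLLOW(D) if ε ∈ FIRST(RHS), i.e. RHS ⇒* ε)
FIRST(')' C C) = { ')' }
ε ∉ FIRST(')' C C), so FOLLOW(D) is not added.
PREDICT(D → ')' C C) = { ')' }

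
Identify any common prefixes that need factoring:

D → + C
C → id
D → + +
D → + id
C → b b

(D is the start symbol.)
Left-factoring is needed when two productions for the same non-terminal
share a common prefix on the right-hand side.

Productions for D:
  D → + C
  D → + +
  D → + id
Productions for C:
  C → id
  C → b b

Found common prefix '+' in productions for D

Answer: Yes, D has productions with common prefix '+'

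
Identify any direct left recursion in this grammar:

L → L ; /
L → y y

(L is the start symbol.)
Direct left recursion occurs when N → N α for some non-terminal N (the right-hand side begins with the left-hand side itself).

L → L ; /: LEFT RECURSIVE (starts with L)
L → y y: starts with y

The grammar has direct left recursion on: L.

Answer: Yes, L is left-recursive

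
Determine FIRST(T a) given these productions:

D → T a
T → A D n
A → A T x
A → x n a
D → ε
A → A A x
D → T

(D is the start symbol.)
{ 'x' }

FIRST sets of the non-terminals involved (from the grammar, by fixed-point iteration):
  FIRST(T) = { 'x' }

To compute FIRST(T a), process the symbols left to right:
Symbol T is a non-terminal. Add FIRST(T) \ {ε} = { 'x' }
T is not nullable (ε ∉ FIRST(T)), so stop here.
FIRST(T a) = { 'x' }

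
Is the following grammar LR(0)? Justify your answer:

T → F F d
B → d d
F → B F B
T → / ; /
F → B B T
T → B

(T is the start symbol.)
No. Shift-reduce conflict between [T → B .] and [B → . d d]

A grammar is LR(0) if no state in the canonical LR(0) collection has:
  - both a shift item (dot before a terminal) and a complete item (shift-reduce conflict), or
  - two or more complete items (reduce-reduce conflict; the accept item [T' → T .] counts as a complete item here).

Augment with T' → T and build the canonical LR(0) collection (I0 = CLOSURE({[T' → . T]}), then GOTO on every symbol after a dot until no new states appear). It has 19 states:
  I0: { [B → . d d], [F → . B B T], [F → . B F B], [T → . / ; /], [T → . B], [T → . F F d], [T' → . T] }  — shift
  I1: { [T → / . ; /] }  — shift
  I2: { [B → . d d], [F → . B B T], [F → . B F B], [F → B . B T], [F → B . F B], [T → B .] }  — shift, reduce
  I3: { [B → . d d], [F → . B B T], [F → . B F B], [T → F . F d] }  — shift
  I4: { [T' → T .] }  — accept
  I5: { [B → d . d] }  — shift
  I6: { [B → d d .] }  — reduce
  I7: { [B → . d d], [F → . B B T], [F → . B F B], [F → B . B T], [F → B . F B] }  — shift
  I8: { [T → F F . d] }  — shift
  I9: { [T → F F d .] }  — reduce
  I10: { [B → . d d], [F → . B B T], [F → . B F B], [F → B . B T], [F → B . F B], [F → B B . T], [T → . / ; /], [T → . B], [T → . F F d] }  — shift
  I11: { [B → . d d], [F → B F . B] }  — shift
  I12: { [F → B F B .] }  — reduce
  I13: { [B → . d d], [F → . B B T], [F → . B F B], [F → B . B T], [F → B . F B], [F → B B . T], [T → . / ; /], [T → . B], [T → . F F d], [T → B .] }  — shift, reduce
  I14: { [B → . d d], [F → . B B T], [F → . B F B], [F → B F . B], [T → F . F d] }  — shift
  I15: { [F → B B T .] }  — reduce
  I16: { [B → . d d], [F → . B B T], [F → . B F B], [F → B . B T], [F → B . F B], [F → B F B .] }  — shift, reduce
  I17: { [T → / ; . /] }  — shift
  I18: { [T → / ; / .] }  — reduce

Conflict in state I2:
  Shift-reduce conflict between [T → B .] and [B → . d d]
So the grammar is NOT LR(0).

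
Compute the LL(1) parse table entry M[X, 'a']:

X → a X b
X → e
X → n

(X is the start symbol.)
X → a X b

To find M[X, 'a'], we find productions for X where 'a' is in the predict set (PREDICT(N → α) = (FIRST(α) \ {ε}) ∪ (FOLLOW(N) if α ⇒* ε)).

X → a X b: PREDICT = { 'a' }
  'a' is in predict set, so this production goes in M[X, 'a']
X → e: PREDICT = { 'e' }
X → n: PREDICT = { 'n' }

M[X, 'a'] = X → a X b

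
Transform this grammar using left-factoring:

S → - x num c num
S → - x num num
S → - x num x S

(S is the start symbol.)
Left-factoring transforms A → αβ₁ | αβ₂ into A → αA' and A' → β₁ | β₂
(α is the longest common prefix among the alternatives). Repeat until
no nonterminal has two alternatives with a common prefix.

Round 1: S has alternatives sharing prefix '- x num'. Introduce S': S → - x num S'
  Add: S' → c num
  Add: S' → num
  Add: S' → x S

No remaining common prefixes — done.

Resulting grammar:
S → - x num S'
S' → c num
S' → num
S' → x S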